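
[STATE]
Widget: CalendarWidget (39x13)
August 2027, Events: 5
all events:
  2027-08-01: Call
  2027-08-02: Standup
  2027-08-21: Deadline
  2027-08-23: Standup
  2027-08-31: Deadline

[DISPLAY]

              August 2027              
Mo Tu We Th Fr Sa Su                   
                   1*                  
 2*  3  4  5  6  7  8                  
 9 10 11 12 13 14 15                   
16 17 18 19 20 21* 22                  
23* 24 25 26 27 28 29                  
30 31*                                 
                                       
                                       
                                       
                                       
                                       


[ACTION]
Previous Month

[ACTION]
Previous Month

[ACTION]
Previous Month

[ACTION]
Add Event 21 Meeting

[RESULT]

                May 2027               
Mo Tu We Th Fr Sa Su                   
                1  2                   
 3  4  5  6  7  8  9                   
10 11 12 13 14 15 16                   
17 18 19 20 21* 22 23                  
24 25 26 27 28 29 30                   
31                                     
                                       
                                       
                                       
                                       
                                       


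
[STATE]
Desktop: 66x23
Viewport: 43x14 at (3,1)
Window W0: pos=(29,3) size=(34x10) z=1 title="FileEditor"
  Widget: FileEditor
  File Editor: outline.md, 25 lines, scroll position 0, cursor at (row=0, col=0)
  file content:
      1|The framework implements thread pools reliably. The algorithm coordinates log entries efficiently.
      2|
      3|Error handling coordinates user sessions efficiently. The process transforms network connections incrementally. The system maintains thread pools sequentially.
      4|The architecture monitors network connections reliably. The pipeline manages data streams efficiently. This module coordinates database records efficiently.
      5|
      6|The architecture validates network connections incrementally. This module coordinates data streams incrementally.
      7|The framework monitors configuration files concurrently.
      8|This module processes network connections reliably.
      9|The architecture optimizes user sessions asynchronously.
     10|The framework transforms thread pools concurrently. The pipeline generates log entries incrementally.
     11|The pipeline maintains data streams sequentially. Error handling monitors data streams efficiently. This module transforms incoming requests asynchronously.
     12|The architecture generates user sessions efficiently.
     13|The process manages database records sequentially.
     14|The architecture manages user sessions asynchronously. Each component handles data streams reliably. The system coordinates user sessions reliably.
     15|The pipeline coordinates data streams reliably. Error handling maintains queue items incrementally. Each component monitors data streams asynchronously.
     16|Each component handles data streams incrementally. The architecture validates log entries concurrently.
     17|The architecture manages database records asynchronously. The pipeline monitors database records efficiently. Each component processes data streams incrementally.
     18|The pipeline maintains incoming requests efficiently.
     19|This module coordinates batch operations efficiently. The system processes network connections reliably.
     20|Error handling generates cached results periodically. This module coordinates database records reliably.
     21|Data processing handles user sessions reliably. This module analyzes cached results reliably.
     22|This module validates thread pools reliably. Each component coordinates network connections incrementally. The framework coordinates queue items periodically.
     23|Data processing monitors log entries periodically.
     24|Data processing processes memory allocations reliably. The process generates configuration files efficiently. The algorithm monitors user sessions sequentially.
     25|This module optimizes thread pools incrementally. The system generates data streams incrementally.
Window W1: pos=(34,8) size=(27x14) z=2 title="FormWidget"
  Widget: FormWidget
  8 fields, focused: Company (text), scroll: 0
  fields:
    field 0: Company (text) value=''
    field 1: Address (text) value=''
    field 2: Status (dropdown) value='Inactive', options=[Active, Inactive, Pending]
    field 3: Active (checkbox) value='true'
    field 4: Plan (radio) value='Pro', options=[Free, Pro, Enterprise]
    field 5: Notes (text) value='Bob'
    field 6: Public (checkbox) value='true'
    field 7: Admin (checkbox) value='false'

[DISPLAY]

                                           
                                           
                          ┏━━━━━━━━━━━━━━━━
                          ┃ FileEditor     
                          ┠────────────────
                          ┃█he framework im
                          ┃                
                          ┃Erro┏━━━━━━━━━━━
                          ┃The ┃ FormWidget
                          ┃    ┠───────────
                          ┃The ┃> Company: 
                          ┗━━━━┃  Address: 
                               ┃  Status:  
                               ┃  Active:  


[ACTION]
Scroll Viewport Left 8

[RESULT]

                                           
                                           
                             ┏━━━━━━━━━━━━━
                             ┃ FileEditor  
                             ┠─────────────
                             ┃█he framework
                             ┃             
                             ┃Erro┏━━━━━━━━
                             ┃The ┃ FormWid
                             ┃    ┠────────
                             ┃The ┃> Compan
                             ┗━━━━┃  Addres
                                  ┃  Status
                                  ┃  Active


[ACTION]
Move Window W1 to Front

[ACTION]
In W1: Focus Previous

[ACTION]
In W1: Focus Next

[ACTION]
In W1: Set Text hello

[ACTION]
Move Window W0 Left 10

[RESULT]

                                           
                                           
                   ┏━━━━━━━━━━━━━━━━━━━━━━━
                   ┃ FileEditor            
                   ┠───────────────────────
                   ┃█he framework implement
                   ┃                       
                   ┃Error handling┏━━━━━━━━
                   ┃The architectu┃ FormWid
                   ┃              ┠────────
                   ┃The architectu┃> Compan
                   ┗━━━━━━━━━━━━━━┃  Addres
                                  ┃  Status
                                  ┃  Active


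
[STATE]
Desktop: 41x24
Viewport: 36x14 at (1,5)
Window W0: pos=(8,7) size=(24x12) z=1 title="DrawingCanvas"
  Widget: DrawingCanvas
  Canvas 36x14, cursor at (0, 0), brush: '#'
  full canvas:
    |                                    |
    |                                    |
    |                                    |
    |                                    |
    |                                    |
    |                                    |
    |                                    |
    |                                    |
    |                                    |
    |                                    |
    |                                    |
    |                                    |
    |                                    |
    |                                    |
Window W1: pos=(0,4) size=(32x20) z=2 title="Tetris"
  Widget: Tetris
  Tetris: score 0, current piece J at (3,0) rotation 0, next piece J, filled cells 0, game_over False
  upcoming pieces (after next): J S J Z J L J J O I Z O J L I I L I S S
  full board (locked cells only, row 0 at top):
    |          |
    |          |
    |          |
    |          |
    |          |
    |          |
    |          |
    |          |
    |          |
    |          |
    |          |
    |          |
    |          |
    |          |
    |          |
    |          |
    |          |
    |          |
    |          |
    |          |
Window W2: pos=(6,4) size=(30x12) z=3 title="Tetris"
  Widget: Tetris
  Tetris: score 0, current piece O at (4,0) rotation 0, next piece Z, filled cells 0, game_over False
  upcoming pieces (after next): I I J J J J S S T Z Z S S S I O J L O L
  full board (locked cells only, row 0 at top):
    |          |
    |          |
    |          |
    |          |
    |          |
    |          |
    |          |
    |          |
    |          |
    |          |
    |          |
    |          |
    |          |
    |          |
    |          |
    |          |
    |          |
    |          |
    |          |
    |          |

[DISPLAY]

 Tetr┃ Tetris                     ┃ 
─────┠────────────────────────────┨ 
     ┃          │Next:            ┃ 
     ┃          │▓▓               ┃ 
     ┃          │ ▓▓              ┃ 
     ┃          │                 ┃ 
     ┃          │                 ┃ 
     ┃          │                 ┃ 
     ┃          │Score:           ┃ 
     ┃          │0                ┃ 
     ┗━━━━━━━━━━━━━━━━━━━━━━━━━━━━┛ 
          │                   ┃     
          │                   ┃     
          │                   ┃     


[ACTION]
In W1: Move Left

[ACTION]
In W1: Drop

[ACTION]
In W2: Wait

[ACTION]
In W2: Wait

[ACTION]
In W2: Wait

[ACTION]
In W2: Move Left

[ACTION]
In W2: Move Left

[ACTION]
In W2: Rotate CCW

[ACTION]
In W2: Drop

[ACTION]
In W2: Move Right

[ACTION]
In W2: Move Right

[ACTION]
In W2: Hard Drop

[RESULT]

 Tetr┃ Tetris                     ┃ 
─────┠────────────────────────────┨ 
     ┃          │Next:            ┃ 
     ┃          │████             ┃ 
     ┃          │                 ┃ 
     ┃          │                 ┃ 
     ┃          │                 ┃ 
     ┃          │                 ┃ 
     ┃    ▓▓    │Score:           ┃ 
     ┃    ▓▓    │0                ┃ 
     ┗━━━━━━━━━━━━━━━━━━━━━━━━━━━━┛ 
          │                   ┃     
          │                   ┃     
          │                   ┃     


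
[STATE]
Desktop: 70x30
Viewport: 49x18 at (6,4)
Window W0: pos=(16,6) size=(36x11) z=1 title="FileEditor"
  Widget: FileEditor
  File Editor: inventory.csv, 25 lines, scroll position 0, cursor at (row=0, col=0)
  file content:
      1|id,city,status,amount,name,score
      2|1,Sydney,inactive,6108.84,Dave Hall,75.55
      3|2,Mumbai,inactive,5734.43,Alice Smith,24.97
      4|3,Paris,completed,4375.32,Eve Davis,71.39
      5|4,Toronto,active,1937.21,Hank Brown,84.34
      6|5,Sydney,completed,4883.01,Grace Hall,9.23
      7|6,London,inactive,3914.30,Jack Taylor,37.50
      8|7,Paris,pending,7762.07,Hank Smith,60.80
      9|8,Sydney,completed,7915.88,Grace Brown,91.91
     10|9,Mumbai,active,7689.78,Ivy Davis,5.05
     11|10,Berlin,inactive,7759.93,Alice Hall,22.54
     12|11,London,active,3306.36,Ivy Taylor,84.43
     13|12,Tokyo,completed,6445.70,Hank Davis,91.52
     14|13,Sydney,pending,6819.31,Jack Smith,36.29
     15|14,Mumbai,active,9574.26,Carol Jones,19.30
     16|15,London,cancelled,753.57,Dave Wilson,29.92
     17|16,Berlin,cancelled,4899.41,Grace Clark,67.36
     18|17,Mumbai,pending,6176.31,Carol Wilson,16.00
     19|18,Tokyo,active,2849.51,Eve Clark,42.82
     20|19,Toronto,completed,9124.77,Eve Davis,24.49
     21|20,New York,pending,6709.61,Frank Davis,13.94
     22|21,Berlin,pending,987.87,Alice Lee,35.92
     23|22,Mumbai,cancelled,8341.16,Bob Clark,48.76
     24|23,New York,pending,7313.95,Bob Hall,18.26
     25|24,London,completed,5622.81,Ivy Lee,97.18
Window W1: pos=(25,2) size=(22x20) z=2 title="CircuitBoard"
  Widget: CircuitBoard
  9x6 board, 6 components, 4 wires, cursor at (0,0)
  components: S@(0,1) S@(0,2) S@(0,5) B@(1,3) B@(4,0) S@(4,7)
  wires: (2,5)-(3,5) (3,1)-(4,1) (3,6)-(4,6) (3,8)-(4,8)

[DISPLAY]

                   ┠────────────────────┨        
                   ┃   0 1 2 3 4 5 6 7 8┃        
          ┏━━━━━━━━┃0  [.]  S   S       ┃━━━━┓   
          ┃ FileEdi┃                    ┃    ┃   
          ┠────────┃1               B   ┃────┨   
          ┃█d,city,┃                    ┃re ▲┃   
          ┃1,Sydney┃2                   ┃ Ha█┃   
          ┃2,Mumbai┃                    ┃e S░┃   
          ┃3,Paris,┃3       ·           ┃Dav░┃   
          ┃4,Toront┃        │           ┃Bro░┃   
          ┃5,Sydney┃4   B   ·           ┃ce ░┃   
          ┃6,London┃                    ┃ Ta▼┃   
          ┗━━━━━━━━┃5                   ┃━━━━┛   
                   ┃Cursor: (0,0)       ┃        
                   ┃                    ┃        
                   ┃                    ┃        
                   ┃                    ┃        
                   ┗━━━━━━━━━━━━━━━━━━━━┛        


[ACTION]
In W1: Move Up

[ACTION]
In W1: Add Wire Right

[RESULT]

                   ┠────────────────────┨        
                   ┃   0 1 2 3 4 5 6 7 8┃        
          ┏━━━━━━━━┃0  [.]─ S   S       ┃━━━━┓   
          ┃ FileEdi┃                    ┃    ┃   
          ┠────────┃1               B   ┃────┨   
          ┃█d,city,┃                    ┃re ▲┃   
          ┃1,Sydney┃2                   ┃ Ha█┃   
          ┃2,Mumbai┃                    ┃e S░┃   
          ┃3,Paris,┃3       ·           ┃Dav░┃   
          ┃4,Toront┃        │           ┃Bro░┃   
          ┃5,Sydney┃4   B   ·           ┃ce ░┃   
          ┃6,London┃                    ┃ Ta▼┃   
          ┗━━━━━━━━┃5                   ┃━━━━┛   
                   ┃Cursor: (0,0)       ┃        
                   ┃                    ┃        
                   ┃                    ┃        
                   ┃                    ┃        
                   ┗━━━━━━━━━━━━━━━━━━━━┛        


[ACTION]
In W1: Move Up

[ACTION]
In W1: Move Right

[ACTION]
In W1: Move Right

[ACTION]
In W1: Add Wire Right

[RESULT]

                   ┠────────────────────┨        
                   ┃   0 1 2 3 4 5 6 7 8┃        
          ┏━━━━━━━━┃0   · ─ S  [S]─ ·   ┃━━━━┓   
          ┃ FileEdi┃                    ┃    ┃   
          ┠────────┃1               B   ┃────┨   
          ┃█d,city,┃                    ┃re ▲┃   
          ┃1,Sydney┃2                   ┃ Ha█┃   
          ┃2,Mumbai┃                    ┃e S░┃   
          ┃3,Paris,┃3       ·           ┃Dav░┃   
          ┃4,Toront┃        │           ┃Bro░┃   
          ┃5,Sydney┃4   B   ·           ┃ce ░┃   
          ┃6,London┃                    ┃ Ta▼┃   
          ┗━━━━━━━━┃5                   ┃━━━━┛   
                   ┃Cursor: (0,2)       ┃        
                   ┃                    ┃        
                   ┃                    ┃        
                   ┃                    ┃        
                   ┗━━━━━━━━━━━━━━━━━━━━┛        


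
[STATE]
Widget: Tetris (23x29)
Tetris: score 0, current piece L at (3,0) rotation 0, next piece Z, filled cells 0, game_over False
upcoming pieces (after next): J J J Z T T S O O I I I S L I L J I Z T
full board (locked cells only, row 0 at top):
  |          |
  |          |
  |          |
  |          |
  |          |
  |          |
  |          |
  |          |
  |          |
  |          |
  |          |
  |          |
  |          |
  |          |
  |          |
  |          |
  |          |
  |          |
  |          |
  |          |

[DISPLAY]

     ▒    │Next:       
   ▒▒▒    │▓▓          
          │ ▓▓         
          │            
          │            
          │            
          │Score:      
          │0           
          │            
          │            
          │            
          │            
          │            
          │            
          │            
          │            
          │            
          │            
          │            
          │            
          │            
          │            
          │            
          │            
          │            
          │            
          │            
          │            
          │            


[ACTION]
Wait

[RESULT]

          │Next:       
     ▒    │▓▓          
   ▒▒▒    │ ▓▓         
          │            
          │            
          │            
          │Score:      
          │0           
          │            
          │            
          │            
          │            
          │            
          │            
          │            
          │            
          │            
          │            
          │            
          │            
          │            
          │            
          │            
          │            
          │            
          │            
          │            
          │            
          │            


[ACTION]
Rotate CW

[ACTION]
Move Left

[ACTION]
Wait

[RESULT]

          │Next:       
          │▓▓          
  ▒       │ ▓▓         
  ▒       │            
  ▒▒      │            
          │            
          │Score:      
          │0           
          │            
          │            
          │            
          │            
          │            
          │            
          │            
          │            
          │            
          │            
          │            
          │            
          │            
          │            
          │            
          │            
          │            
          │            
          │            
          │            
          │            


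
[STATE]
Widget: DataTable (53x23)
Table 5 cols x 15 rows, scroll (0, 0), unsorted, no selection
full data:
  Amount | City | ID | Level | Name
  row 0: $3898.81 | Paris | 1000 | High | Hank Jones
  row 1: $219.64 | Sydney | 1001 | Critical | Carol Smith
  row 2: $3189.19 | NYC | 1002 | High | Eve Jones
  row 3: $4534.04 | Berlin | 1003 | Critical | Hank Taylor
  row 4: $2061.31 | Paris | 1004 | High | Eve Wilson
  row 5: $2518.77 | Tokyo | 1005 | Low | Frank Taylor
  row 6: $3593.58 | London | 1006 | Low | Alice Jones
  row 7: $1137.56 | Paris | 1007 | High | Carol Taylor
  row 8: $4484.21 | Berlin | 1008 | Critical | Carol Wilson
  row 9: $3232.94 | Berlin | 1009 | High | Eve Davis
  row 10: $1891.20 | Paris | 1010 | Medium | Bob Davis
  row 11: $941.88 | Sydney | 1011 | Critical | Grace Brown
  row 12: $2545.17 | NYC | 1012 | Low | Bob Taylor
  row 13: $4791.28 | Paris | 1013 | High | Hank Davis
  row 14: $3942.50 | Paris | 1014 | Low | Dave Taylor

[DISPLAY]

Amount  │City  │ID  │Level   │Name                   
────────┼──────┼────┼────────┼────────────           
$3898.81│Paris │1000│High    │Hank Jones             
$219.64 │Sydney│1001│Critical│Carol Smith            
$3189.19│NYC   │1002│High    │Eve Jones              
$4534.04│Berlin│1003│Critical│Hank Taylor            
$2061.31│Paris │1004│High    │Eve Wilson             
$2518.77│Tokyo │1005│Low     │Frank Taylor           
$3593.58│London│1006│Low     │Alice Jones            
$1137.56│Paris │1007│High    │Carol Taylor           
$4484.21│Berlin│1008│Critical│Carol Wilson           
$3232.94│Berlin│1009│High    │Eve Davis              
$1891.20│Paris │1010│Medium  │Bob Davis              
$941.88 │Sydney│1011│Critical│Grace Brown            
$2545.17│NYC   │1012│Low     │Bob Taylor             
$4791.28│Paris │1013│High    │Hank Davis             
$3942.50│Paris │1014│Low     │Dave Taylor            
                                                     
                                                     
                                                     
                                                     
                                                     
                                                     


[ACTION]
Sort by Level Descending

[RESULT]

Amount  │City  │ID  │Level  ▼│Name                   
────────┼──────┼────┼────────┼────────────           
$1891.20│Paris │1010│Medium  │Bob Davis              
$2518.77│Tokyo │1005│Low     │Frank Taylor           
$3593.58│London│1006│Low     │Alice Jones            
$2545.17│NYC   │1012│Low     │Bob Taylor             
$3942.50│Paris │1014│Low     │Dave Taylor            
$3898.81│Paris │1000│High    │Hank Jones             
$3189.19│NYC   │1002│High    │Eve Jones              
$2061.31│Paris │1004│High    │Eve Wilson             
$1137.56│Paris │1007│High    │Carol Taylor           
$3232.94│Berlin│1009│High    │Eve Davis              
$4791.28│Paris │1013│High    │Hank Davis             
$219.64 │Sydney│1001│Critical│Carol Smith            
$4534.04│Berlin│1003│Critical│Hank Taylor            
$4484.21│Berlin│1008│Critical│Carol Wilson           
$941.88 │Sydney│1011│Critical│Grace Brown            
                                                     
                                                     
                                                     
                                                     
                                                     
                                                     


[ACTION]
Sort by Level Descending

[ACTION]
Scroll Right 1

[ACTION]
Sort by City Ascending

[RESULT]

Amount  │City ▲│ID  │Level   │Name                   
────────┼──────┼────┼────────┼────────────           
$3232.94│Berlin│1009│High    │Eve Davis              
$4534.04│Berlin│1003│Critical│Hank Taylor            
$4484.21│Berlin│1008│Critical│Carol Wilson           
$3593.58│London│1006│Low     │Alice Jones            
$2545.17│NYC   │1012│Low     │Bob Taylor             
$3189.19│NYC   │1002│High    │Eve Jones              
$1891.20│Paris │1010│Medium  │Bob Davis              
$3942.50│Paris │1014│Low     │Dave Taylor            
$3898.81│Paris │1000│High    │Hank Jones             
$2061.31│Paris │1004│High    │Eve Wilson             
$1137.56│Paris │1007│High    │Carol Taylor           
$4791.28│Paris │1013│High    │Hank Davis             
$219.64 │Sydney│1001│Critical│Carol Smith            
$941.88 │Sydney│1011│Critical│Grace Brown            
$2518.77│Tokyo │1005│Low     │Frank Taylor           
                                                     
                                                     
                                                     
                                                     
                                                     
                                                     


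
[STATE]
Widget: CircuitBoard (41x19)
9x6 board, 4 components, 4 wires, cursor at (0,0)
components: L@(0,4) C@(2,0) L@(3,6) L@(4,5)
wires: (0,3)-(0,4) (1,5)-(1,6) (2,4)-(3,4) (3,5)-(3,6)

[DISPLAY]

   0 1 2 3 4 5 6 7 8                     
0  [.]          · ─ L                    
                                         
1                       · ─ ·            
                                         
2   C               ·                    
                    │                    
3                   ·   · ─ L            
                                         
4                       L                
                                         
5                                        
Cursor: (0,0)                            
                                         
                                         
                                         
                                         
                                         
                                         


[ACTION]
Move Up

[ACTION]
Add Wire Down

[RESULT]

   0 1 2 3 4 5 6 7 8                     
0  [.]          · ─ L                    
    │                                    
1   ·                   · ─ ·            
                                         
2   C               ·                    
                    │                    
3                   ·   · ─ L            
                                         
4                       L                
                                         
5                                        
Cursor: (0,0)                            
                                         
                                         
                                         
                                         
                                         
                                         


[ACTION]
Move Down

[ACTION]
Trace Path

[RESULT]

   0 1 2 3 4 5 6 7 8                     
0   ·           · ─ L                    
    │                                    
1  [.]                  · ─ ·            
                                         
2   C               ·                    
                    │                    
3                   ·   · ─ L            
                                         
4                       L                
                                         
5                                        
Cursor: (1,0)  Trace: Path with 2 nodes, 
                                         
                                         
                                         
                                         
                                         
                                         


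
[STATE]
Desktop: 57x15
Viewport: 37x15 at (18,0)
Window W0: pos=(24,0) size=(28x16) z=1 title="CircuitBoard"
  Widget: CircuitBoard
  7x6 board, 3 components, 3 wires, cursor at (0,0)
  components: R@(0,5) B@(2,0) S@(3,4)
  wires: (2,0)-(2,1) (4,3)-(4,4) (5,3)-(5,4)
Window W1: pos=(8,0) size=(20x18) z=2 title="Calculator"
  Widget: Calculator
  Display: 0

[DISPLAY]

━━━━━━━━━┓━━━━━━━━━━━━━━━━━━━━━━━┓   
or       ┃rcuitBoard             ┃   
─────────┨───────────────────────┨   
        0┃0 1 2 3 4 5 6          ┃   
───┬───┐ ┃[.]                  R ┃   
 9 │ ÷ │ ┃                       ┃   
───┼───┤ ┃                       ┃   
 6 │ × │ ┃                       ┃   
───┼───┤ ┃ B ─ ·                 ┃   
 3 │ - │ ┃                       ┃   
───┼───┤ ┃                 S     ┃   
 = │ + │ ┃                       ┃   
───┼───┤ ┃             · ─ ·     ┃   
 MR│ M+│ ┃                       ┃   
───┴───┘ ┃             · ─ ·     ┃   


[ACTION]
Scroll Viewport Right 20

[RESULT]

━━━━━━━┓━━━━━━━━━━━━━━━━━━━━━━━┓     
       ┃rcuitBoard             ┃     
───────┨───────────────────────┨     
      0┃0 1 2 3 4 5 6          ┃     
─┬───┐ ┃[.]                  R ┃     
 │ ÷ │ ┃                       ┃     
─┼───┤ ┃                       ┃     
 │ × │ ┃                       ┃     
─┼───┤ ┃ B ─ ·                 ┃     
 │ - │ ┃                       ┃     
─┼───┤ ┃                 S     ┃     
 │ + │ ┃                       ┃     
─┼───┤ ┃             · ─ ·     ┃     
R│ M+│ ┃                       ┃     
─┴───┘ ┃             · ─ ·     ┃     


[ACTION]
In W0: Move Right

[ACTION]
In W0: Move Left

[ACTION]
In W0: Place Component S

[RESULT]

━━━━━━━┓━━━━━━━━━━━━━━━━━━━━━━━┓     
       ┃rcuitBoard             ┃     
───────┨───────────────────────┨     
      0┃0 1 2 3 4 5 6          ┃     
─┬───┐ ┃[S]                  R ┃     
 │ ÷ │ ┃                       ┃     
─┼───┤ ┃                       ┃     
 │ × │ ┃                       ┃     
─┼───┤ ┃ B ─ ·                 ┃     
 │ - │ ┃                       ┃     
─┼───┤ ┃                 S     ┃     
 │ + │ ┃                       ┃     
─┼───┤ ┃             · ─ ·     ┃     
R│ M+│ ┃                       ┃     
─┴───┘ ┃             · ─ ·     ┃     


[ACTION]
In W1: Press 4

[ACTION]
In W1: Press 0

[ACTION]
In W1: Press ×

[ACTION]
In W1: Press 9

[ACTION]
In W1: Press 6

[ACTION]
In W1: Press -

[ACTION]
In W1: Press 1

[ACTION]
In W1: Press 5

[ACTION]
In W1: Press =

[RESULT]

━━━━━━━┓━━━━━━━━━━━━━━━━━━━━━━━┓     
       ┃rcuitBoard             ┃     
───────┨───────────────────────┨     
   3825┃0 1 2 3 4 5 6          ┃     
─┬───┐ ┃[S]                  R ┃     
 │ ÷ │ ┃                       ┃     
─┼───┤ ┃                       ┃     
 │ × │ ┃                       ┃     
─┼───┤ ┃ B ─ ·                 ┃     
 │ - │ ┃                       ┃     
─┼───┤ ┃                 S     ┃     
 │ + │ ┃                       ┃     
─┼───┤ ┃             · ─ ·     ┃     
R│ M+│ ┃                       ┃     
─┴───┘ ┃             · ─ ·     ┃     


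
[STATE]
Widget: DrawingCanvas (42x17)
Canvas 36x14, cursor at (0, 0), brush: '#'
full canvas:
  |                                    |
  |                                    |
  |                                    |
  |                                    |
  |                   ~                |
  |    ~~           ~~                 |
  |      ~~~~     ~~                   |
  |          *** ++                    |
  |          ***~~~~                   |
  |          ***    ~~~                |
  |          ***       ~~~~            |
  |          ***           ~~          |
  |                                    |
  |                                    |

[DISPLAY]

+                                         
                                          
                                          
                                          
                   ~                      
    ~~           ~~                       
      ~~~~     ~~                         
          *** ++                          
          ***~~~~                         
          ***    ~~~                      
          ***       ~~~~                  
          ***           ~~                
                                          
                                          
                                          
                                          
                                          


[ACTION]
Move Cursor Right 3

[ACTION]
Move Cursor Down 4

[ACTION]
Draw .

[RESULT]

                                          
                                          
                                          
                                          
   .               ~                      
    ~~           ~~                       
      ~~~~     ~~                         
          *** ++                          
          ***~~~~                         
          ***    ~~~                      
          ***       ~~~~                  
          ***           ~~                
                                          
                                          
                                          
                                          
                                          


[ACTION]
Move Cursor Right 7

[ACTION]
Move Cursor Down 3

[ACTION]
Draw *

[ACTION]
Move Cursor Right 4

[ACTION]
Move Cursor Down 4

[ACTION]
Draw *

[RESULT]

                                          
                                          
                                          
                                          
   .               ~                      
    ~~           ~~                       
      ~~~~     ~~                         
          *** ++                          
          ***~~~~                         
          ***    ~~~                      
          ***       ~~~~                  
          *** *         ~~                
                                          
                                          
                                          
                                          
                                          


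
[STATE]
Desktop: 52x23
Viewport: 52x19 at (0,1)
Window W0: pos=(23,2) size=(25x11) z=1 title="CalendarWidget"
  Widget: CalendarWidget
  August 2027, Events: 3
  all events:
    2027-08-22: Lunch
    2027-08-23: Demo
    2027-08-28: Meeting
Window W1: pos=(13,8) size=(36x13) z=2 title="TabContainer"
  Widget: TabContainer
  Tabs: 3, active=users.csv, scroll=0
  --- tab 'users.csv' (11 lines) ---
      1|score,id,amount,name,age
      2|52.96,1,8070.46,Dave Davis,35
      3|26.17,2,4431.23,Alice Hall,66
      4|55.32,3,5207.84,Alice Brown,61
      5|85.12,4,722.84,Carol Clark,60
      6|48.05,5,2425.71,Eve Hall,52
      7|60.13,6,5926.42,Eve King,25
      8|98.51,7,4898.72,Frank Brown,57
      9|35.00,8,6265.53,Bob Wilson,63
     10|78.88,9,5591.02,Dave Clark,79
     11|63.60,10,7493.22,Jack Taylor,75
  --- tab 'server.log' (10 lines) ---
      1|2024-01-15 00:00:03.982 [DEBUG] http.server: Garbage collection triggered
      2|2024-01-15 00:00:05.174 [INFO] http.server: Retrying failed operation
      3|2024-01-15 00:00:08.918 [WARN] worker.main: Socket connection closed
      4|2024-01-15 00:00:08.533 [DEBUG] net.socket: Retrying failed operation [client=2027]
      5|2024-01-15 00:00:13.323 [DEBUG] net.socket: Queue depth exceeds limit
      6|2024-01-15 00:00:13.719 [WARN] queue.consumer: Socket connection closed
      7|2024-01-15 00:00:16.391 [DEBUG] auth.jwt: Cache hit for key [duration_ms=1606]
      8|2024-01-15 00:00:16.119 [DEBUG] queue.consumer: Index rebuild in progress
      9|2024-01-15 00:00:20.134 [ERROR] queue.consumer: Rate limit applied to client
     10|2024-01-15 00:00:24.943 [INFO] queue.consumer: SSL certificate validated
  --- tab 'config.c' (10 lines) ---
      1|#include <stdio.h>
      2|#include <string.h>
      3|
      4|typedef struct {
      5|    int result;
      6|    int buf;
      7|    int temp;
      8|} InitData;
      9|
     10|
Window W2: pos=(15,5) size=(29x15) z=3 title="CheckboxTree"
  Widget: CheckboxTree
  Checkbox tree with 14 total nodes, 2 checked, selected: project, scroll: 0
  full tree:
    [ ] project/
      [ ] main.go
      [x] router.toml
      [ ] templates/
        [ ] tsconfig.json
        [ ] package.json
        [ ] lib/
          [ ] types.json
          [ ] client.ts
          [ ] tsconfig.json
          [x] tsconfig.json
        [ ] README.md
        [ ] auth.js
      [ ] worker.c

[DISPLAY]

                                                    
                       ┏━━━━━━━━━━━━━━━━━━━━━━━┓    
                       ┃ CalendarWidget        ┃    
                       ┠───────────────────────┨    
               ┏━━━━━━━━━━━━━━━━━━━━━━━━━━━┓   ┃    
               ┃ CheckboxTree              ┃   ┃    
               ┠───────────────────────────┨   ┃    
             ┏━┃>[-] project/              ┃━━━━┓   
             ┃ ┃   [ ] main.go             ┃    ┃   
             ┠─┃   [x] router.toml         ┃────┨   
             ┃[┃   [-] templates/          ┃ig.c┃   
             ┃─┃     [ ] tsconfig.json     ┃────┃   
             ┃s┃     [ ] package.json      ┃    ┃   
             ┃5┃     [-] lib/              ┃    ┃   
             ┃2┃       [ ] types.json      ┃    ┃   
             ┃5┃       [ ] client.ts       ┃    ┃   
             ┃8┃       [ ] tsconfig.json   ┃    ┃   
             ┃4┃       [x] tsconfig.json   ┃    ┃   
             ┃6┗━━━━━━━━━━━━━━━━━━━━━━━━━━━┛    ┃   


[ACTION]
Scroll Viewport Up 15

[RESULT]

                                                    
                                                    
                       ┏━━━━━━━━━━━━━━━━━━━━━━━┓    
                       ┃ CalendarWidget        ┃    
                       ┠───────────────────────┨    
               ┏━━━━━━━━━━━━━━━━━━━━━━━━━━━┓   ┃    
               ┃ CheckboxTree              ┃   ┃    
               ┠───────────────────────────┨   ┃    
             ┏━┃>[-] project/              ┃━━━━┓   
             ┃ ┃   [ ] main.go             ┃    ┃   
             ┠─┃   [x] router.toml         ┃────┨   
             ┃[┃   [-] templates/          ┃ig.c┃   
             ┃─┃     [ ] tsconfig.json     ┃────┃   
             ┃s┃     [ ] package.json      ┃    ┃   
             ┃5┃     [-] lib/              ┃    ┃   
             ┃2┃       [ ] types.json      ┃    ┃   
             ┃5┃       [ ] client.ts       ┃    ┃   
             ┃8┃       [ ] tsconfig.json   ┃    ┃   
             ┃4┃       [x] tsconfig.json   ┃    ┃   


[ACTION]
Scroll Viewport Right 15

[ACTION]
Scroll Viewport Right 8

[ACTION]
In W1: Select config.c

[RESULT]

                                                    
                                                    
                       ┏━━━━━━━━━━━━━━━━━━━━━━━┓    
                       ┃ CalendarWidget        ┃    
                       ┠───────────────────────┨    
               ┏━━━━━━━━━━━━━━━━━━━━━━━━━━━┓   ┃    
               ┃ CheckboxTree              ┃   ┃    
               ┠───────────────────────────┨   ┃    
             ┏━┃>[-] project/              ┃━━━━┓   
             ┃ ┃   [ ] main.go             ┃    ┃   
             ┠─┃   [x] router.toml         ┃────┨   
             ┃ ┃   [-] templates/          ┃ig.c┃   
             ┃─┃     [ ] tsconfig.json     ┃────┃   
             ┃#┃     [ ] package.json      ┃    ┃   
             ┃#┃     [-] lib/              ┃    ┃   
             ┃ ┃       [ ] types.json      ┃    ┃   
             ┃t┃       [ ] client.ts       ┃    ┃   
             ┃ ┃       [ ] tsconfig.json   ┃    ┃   
             ┃ ┃       [x] tsconfig.json   ┃    ┃   
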